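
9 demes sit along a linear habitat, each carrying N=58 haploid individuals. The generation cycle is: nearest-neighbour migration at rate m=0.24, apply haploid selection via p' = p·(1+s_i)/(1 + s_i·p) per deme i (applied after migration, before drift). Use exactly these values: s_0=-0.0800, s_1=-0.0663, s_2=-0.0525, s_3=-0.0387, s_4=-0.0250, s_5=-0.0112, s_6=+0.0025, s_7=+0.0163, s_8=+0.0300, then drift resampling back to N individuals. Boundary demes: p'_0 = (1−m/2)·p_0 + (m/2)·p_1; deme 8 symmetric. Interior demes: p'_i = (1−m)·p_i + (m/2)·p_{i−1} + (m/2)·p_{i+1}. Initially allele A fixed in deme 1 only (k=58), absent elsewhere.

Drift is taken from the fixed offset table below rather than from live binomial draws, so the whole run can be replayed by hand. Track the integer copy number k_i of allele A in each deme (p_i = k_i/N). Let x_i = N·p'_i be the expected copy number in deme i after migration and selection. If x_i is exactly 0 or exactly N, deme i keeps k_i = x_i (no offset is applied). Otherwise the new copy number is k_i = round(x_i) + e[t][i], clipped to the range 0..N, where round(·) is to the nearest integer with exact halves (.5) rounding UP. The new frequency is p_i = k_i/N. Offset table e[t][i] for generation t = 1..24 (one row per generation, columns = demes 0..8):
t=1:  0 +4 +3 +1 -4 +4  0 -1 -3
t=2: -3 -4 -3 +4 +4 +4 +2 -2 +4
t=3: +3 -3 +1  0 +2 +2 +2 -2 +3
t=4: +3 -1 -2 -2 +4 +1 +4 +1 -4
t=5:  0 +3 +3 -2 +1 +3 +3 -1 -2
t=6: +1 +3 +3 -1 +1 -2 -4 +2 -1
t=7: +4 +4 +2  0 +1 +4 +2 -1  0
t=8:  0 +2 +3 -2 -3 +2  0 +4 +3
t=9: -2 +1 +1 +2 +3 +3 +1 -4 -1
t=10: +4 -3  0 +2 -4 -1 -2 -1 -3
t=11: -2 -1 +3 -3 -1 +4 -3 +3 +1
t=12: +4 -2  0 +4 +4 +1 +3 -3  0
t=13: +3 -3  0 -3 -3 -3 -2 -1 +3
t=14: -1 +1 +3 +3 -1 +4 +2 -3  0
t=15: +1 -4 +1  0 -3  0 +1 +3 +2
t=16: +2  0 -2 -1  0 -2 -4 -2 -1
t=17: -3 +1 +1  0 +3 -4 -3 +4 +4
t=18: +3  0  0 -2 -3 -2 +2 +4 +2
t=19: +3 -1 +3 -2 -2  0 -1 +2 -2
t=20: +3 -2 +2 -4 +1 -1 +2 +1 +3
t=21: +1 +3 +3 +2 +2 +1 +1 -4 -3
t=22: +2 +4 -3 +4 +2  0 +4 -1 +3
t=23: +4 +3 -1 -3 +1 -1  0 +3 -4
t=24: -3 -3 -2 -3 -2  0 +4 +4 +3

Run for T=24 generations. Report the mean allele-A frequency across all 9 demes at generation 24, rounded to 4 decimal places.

t=0: k=[0 58 0 0 0 0 0 0 0]
t=1: x=[6.4653 43.3414 6.6364 0.0000 0.0000 0.0000 0.0000 0.0000 0.0000] k=[6 47 10 0 0 0 0 0 0]
t=2: x=[10.2000 36.7246 12.6971 1.1545 0.0000 0.0000 0.0000 0.0000 0.0000] k=[7 33 10 5 0 0 0 0 0]
t=3: x=[9.4422 26.1321 11.6498 4.8226 0.5852 0.0000 0.0000 0.0000 0.0000] k=[12 23 13 5 3 0 0 0 0]
t=4: x=[12.4838 19.5806 12.6971 5.5197 2.8115 0.3560 0.0000 0.0000 0.0000] k=[15 19 11 4 7 1 0 0 0]
t=5: x=[14.5523 16.7316 10.6433 5.0162 5.7868 1.5826 0.1203 0.0000 0.0000] k=[15 20 14 3 7 5 3 0 0]
t=6: x=[14.6676 17.8221 12.8524 4.6291 6.1396 4.9488 2.8868 0.3658 0.0000] k=[16 21 16 4 7 3 0 2 0]
t=7: x=[15.6299 18.9154 14.5640 5.5972 6.0220 3.0869 0.6015 1.5441 0.2472] k=[20 23 17 6 7 7 3 1 0]
t=8: x=[19.2724 20.9927 15.7731 7.1878 6.7280 6.4551 3.2476 1.1379 0.1236] k=[19 23 19 5 4 8 3 5 3]
t=9: x=[18.4164 21.1106 17.1417 6.3339 4.4939 6.8517 3.8490 4.5878 3.3316] k=[16 22 18 8 7 10 5 1 2]
t=10: x=[15.7455 19.8940 16.6330 8.7818 7.3166 8.9544 5.1317 1.6253 1.9345] k=[20 17 17 11 3 8 3 1 0]
t=11: x=[18.5719 16.5372 15.6560 10.4184 4.4548 6.7327 3.3679 1.1379 0.1236] k=[17 16 19 7 3 11 0 4 1]
t=12: x=[15.8998 15.6828 16.5547 7.6928 4.3373 8.6369 1.8044 3.2087 1.3998] k=[20 14 17 12 8 10 5 0 1]
t=13: x=[18.2222 14.3272 15.4218 11.7459 8.5341 9.0735 5.0114 0.7316 0.9060] k=[21 11 15 9 6 6 3 0 4]
t=14: x=[18.7275 12.0134 13.2409 9.0543 6.2180 5.5829 3.0071 0.8535 3.6190] k=[18 13 16 12 5 10 5 0 4]
t=15: x=[16.4016 13.2458 14.5640 11.2771 6.2965 8.7163 5.0114 1.0973 3.6190] k=[17 9 16 11 3 9 6 4 6]
t=16: x=[15.0907 10.2100 13.9798 10.3014 4.5722 7.8433 6.1337 4.5473 5.9152] k=[17 10 12 9 5 6 2 3 5]
t=17: x=[15.2061 10.4781 10.9141 8.5872 5.4732 5.3451 2.6062 3.1681 4.8908] k=[12 11 12 9 8 1 0 7 9]
t=18: x=[11.1117 10.6314 11.0302 8.9375 7.1203 1.7013 0.9624 6.4926 8.9821] k=[14 11 11 7 4 0 3 10 11]
t=19: x=[12.7894 10.7464 10.0635 6.8771 3.7893 0.8307 3.4882 9.4067 11.1437] k=[16 10 13 5 2 1 2 11 9]
t=20: x=[14.3603 10.4781 11.1851 5.4035 2.1861 1.2264 2.9670 9.8111 9.4719] k=[17 8 13 1 3 0 5 11 12]
t=21: x=[14.9752 9.1393 10.4887 2.5809 2.3424 0.9494 5.1317 10.5387 12.1617] k=[16 12 13 5 4 2 6 7 9]
t=22: x=[14.5907 11.9365 11.4174 5.6360 3.7893 2.6909 5.6527 7.2216 8.9821] k=[17 16 8 10 6 3 10 6 12]
t=23: x=[15.8998 14.4045 8.7902 8.9764 5.9828 4.1563 8.6984 7.3026 11.5510] k=[20 17 8 6 7 3 9 10 8]
t=24: x=[18.5719 15.4889 8.4435 6.1399 6.2573 4.1563 8.4180 9.7707 8.4512] k=[16 12 6 3 4 4 12 14 11]

0.1571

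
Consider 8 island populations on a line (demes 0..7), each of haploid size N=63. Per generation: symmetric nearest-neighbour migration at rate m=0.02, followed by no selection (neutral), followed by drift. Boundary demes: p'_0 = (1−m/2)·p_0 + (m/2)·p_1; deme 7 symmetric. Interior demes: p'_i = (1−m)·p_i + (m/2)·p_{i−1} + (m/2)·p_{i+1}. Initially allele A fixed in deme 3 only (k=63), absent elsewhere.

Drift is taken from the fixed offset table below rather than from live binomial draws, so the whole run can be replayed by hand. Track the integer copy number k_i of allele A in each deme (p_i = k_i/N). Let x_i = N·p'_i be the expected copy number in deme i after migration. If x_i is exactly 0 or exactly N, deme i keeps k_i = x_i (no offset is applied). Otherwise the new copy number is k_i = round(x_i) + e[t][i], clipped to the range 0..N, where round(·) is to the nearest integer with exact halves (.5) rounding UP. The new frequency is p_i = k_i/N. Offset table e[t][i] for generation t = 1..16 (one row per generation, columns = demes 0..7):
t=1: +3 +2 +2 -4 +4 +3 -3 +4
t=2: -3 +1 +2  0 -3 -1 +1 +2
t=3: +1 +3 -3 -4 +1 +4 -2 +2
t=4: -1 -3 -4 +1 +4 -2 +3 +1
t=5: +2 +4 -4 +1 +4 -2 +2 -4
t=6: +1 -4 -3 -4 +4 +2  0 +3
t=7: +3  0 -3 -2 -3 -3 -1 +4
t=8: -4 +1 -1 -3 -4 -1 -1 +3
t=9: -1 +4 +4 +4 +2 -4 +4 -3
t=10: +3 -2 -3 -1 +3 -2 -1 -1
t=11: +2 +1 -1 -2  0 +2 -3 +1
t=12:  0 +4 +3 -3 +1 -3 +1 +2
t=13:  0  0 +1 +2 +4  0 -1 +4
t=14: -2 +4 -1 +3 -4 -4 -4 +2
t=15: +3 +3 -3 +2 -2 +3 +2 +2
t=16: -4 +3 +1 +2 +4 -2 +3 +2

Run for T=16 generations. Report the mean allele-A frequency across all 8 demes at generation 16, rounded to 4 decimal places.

0.2123

t=0: k=[0 0 0 63 0 0 0 0]
t=1: x=[0.0000 0.0000 0.6300 61.7400 0.6300 0.0000 0.0000 0.0000] k=[0 0 3 58 5 0 0 0]
t=2: x=[0.0000 0.0300 3.5200 56.9200 5.4800 0.0500 0.0000 0.0000] k=[0 1 6 57 2 0 0 0]
t=3: x=[0.0100 1.0400 6.4600 55.9400 2.5300 0.0200 0.0000 0.0000] k=[1 4 3 52 4 4 0 0]
t=4: x=[1.0300 3.9600 3.5000 51.0300 4.4800 3.9600 0.0400 0.0000] k=[0 1 0 52 8 2 3 0]
t=5: x=[0.0100 0.9800 0.5300 51.0400 8.3800 2.0700 2.9600 0.0300] k=[2 5 0 52 12 0 5 0]
t=6: x=[2.0300 4.9200 0.5700 51.0800 12.2800 0.1700 4.9000 0.0500] k=[3 1 0 47 16 2 5 3]
t=7: x=[2.9800 1.0100 0.4800 46.2200 16.1700 2.1700 4.9500 3.0200] k=[6 1 0 44 13 0 4 7]
t=8: x=[5.9500 1.0400 0.4500 43.2500 13.1800 0.1700 3.9900 6.9700] k=[2 2 0 40 9 0 3 10]
t=9: x=[2.0000 1.9800 0.4200 39.2900 9.2200 0.1200 3.0400 9.9300] k=[1 6 4 43 11 0 7 7]
t=10: x=[1.0500 5.9300 4.4100 42.2900 11.2100 0.1800 6.9300 7.0000] k=[4 4 1 41 14 0 6 6]
t=11: x=[4.0000 3.9700 1.4300 40.3300 14.1300 0.2000 5.9400 6.0000] k=[6 5 0 38 14 2 3 7]
t=12: x=[5.9900 4.9600 0.4300 37.3800 14.1200 2.1300 3.0300 6.9600] k=[6 9 3 34 15 0 4 9]
t=13: x=[6.0300 8.9100 3.3700 33.5000 15.0400 0.1900 4.0100 8.9500] k=[6 9 4 36 19 0 3 13]
t=14: x=[6.0300 8.9200 4.3700 35.5100 18.9800 0.2200 3.0700 12.9000] k=[4 13 3 39 15 0 0 15]
t=15: x=[4.0900 12.8100 3.4600 38.4000 15.0900 0.1500 0.1500 14.8500] k=[7 16 0 40 13 3 2 17]
t=16: x=[7.0900 15.7500 0.5600 39.3300 13.1700 3.0900 2.1600 16.8500] k=[3 19 2 41 17 1 5 19]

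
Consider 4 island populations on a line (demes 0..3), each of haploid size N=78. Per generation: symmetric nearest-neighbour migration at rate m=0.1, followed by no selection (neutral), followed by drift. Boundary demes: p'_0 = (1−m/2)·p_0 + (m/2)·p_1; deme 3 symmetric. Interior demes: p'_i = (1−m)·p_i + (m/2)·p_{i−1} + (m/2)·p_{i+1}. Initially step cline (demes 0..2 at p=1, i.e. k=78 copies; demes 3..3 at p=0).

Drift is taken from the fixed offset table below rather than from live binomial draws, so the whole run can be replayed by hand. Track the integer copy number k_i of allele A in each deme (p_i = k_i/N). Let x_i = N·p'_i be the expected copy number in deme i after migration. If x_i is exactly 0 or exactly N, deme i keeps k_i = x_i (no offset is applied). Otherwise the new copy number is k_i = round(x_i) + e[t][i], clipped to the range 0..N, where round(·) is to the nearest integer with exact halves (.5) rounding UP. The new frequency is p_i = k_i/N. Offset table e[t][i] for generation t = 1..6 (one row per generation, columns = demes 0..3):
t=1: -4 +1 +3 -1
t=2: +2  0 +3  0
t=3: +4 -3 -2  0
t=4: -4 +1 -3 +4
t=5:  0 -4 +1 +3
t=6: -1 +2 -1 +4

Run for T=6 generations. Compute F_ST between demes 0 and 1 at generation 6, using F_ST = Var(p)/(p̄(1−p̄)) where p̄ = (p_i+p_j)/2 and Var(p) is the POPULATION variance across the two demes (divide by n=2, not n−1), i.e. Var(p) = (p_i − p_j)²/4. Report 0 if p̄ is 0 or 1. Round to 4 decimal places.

0.0000

t=0: k=[78 78 78 0]
t=1: x=[78.0000 78.0000 74.1000 3.9000] k=[78 78 77 3]
t=2: x=[78.0000 77.9500 73.3500 6.7000] k=[78 78 76 7]
t=3: x=[78.0000 77.9000 72.6500 10.4500] k=[78 75 71 10]
t=4: x=[77.8500 74.9500 68.1500 13.0500] k=[74 76 65 17]
t=5: x=[74.1000 75.3500 63.1500 19.4000] k=[74 71 64 22]
t=6: x=[73.8500 70.8000 62.2500 24.1000] k=[73 73 61 28]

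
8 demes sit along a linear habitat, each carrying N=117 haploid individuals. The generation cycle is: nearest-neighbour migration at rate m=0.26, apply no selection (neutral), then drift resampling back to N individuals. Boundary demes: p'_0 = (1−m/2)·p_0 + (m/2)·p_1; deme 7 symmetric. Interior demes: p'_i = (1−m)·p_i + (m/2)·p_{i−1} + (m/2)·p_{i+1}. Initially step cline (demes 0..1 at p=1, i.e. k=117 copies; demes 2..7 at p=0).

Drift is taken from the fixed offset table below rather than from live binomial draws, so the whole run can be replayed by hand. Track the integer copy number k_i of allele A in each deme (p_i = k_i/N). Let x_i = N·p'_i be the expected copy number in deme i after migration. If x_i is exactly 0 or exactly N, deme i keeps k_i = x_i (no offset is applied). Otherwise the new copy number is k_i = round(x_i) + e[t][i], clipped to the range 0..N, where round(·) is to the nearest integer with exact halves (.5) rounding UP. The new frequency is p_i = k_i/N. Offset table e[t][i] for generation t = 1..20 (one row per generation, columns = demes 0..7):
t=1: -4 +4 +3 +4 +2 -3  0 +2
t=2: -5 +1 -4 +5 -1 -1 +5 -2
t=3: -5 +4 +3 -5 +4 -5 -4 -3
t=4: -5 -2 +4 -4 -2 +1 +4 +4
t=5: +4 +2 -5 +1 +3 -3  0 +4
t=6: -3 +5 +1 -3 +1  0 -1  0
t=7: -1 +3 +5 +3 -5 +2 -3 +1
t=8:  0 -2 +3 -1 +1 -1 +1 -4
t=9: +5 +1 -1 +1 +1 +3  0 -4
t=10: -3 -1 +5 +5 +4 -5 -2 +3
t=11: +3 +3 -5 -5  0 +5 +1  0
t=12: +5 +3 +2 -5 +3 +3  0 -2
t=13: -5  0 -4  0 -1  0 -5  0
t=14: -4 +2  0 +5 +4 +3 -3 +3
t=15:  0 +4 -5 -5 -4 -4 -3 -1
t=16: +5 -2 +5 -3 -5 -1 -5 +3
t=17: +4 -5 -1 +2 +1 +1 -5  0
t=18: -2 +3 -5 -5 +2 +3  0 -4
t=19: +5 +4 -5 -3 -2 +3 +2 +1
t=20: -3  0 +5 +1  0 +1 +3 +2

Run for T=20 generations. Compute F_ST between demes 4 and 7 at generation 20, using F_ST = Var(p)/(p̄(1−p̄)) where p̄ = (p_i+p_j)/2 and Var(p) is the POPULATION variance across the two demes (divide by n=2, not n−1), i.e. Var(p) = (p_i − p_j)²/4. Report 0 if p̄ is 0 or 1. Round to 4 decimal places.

t=0: k=[117 117 0 0 0 0 0 0]
t=1: x=[117.0000 101.7900 15.2100 0.0000 0.0000 0.0000 0.0000 0.0000] k=[117 106 18 0 0 0 0 0]
t=2: x=[115.5700 95.9900 27.1000 2.3400 0.0000 0.0000 0.0000 0.0000] k=[111 97 23 7 0 0 0 0]
t=3: x=[109.1800 89.2000 30.5400 8.1700 0.9100 0.0000 0.0000 0.0000] k=[104 93 34 3 5 0 0 0]
t=4: x=[102.5700 86.7600 37.6400 7.2900 4.0900 0.6500 0.0000 0.0000] k=[98 85 42 3 2 2 0 0]
t=5: x=[96.3100 81.1000 42.5200 7.9400 2.1300 1.7400 0.2600 0.0000] k=[100 83 38 9 5 0 0 0]
t=6: x=[97.7900 79.3600 40.0800 12.2500 4.8700 0.6500 0.0000 0.0000] k=[95 84 41 9 6 1 0 0]
t=7: x=[93.5700 79.8400 42.4300 12.7700 5.7400 1.5200 0.1300 0.0000] k=[93 83 47 16 1 4 0 0]
t=8: x=[91.7000 79.6200 47.6500 18.0800 3.3400 3.0900 0.5200 0.0000] k=[92 78 51 17 4 2 2 0]
t=9: x=[90.1800 76.3100 50.0900 19.7300 5.4300 2.2600 1.7400 0.2600] k=[95 77 49 21 6 5 2 0]
t=10: x=[92.6600 75.7000 49.0000 22.6900 7.8200 4.7400 2.1300 0.2600] k=[90 75 54 28 12 0 0 3]
t=11: x=[88.0500 74.2200 53.3500 29.3000 12.5200 1.5600 0.3900 2.6100] k=[91 77 48 24 13 7 1 3]
t=12: x=[89.1800 75.0500 48.6500 25.6900 13.6500 7.0000 2.0400 2.7400] k=[94 78 51 21 17 10 2 1]
t=13: x=[91.9200 76.5700 50.6100 24.3800 16.6100 9.8700 2.9100 1.1300] k=[87 77 47 24 16 10 0 1]
t=14: x=[85.7000 74.4000 47.9100 25.9500 16.2600 9.4800 1.4300 0.8700] k=[82 76 48 31 20 12 0 4]
t=15: x=[81.2200 73.1400 49.4300 31.7800 20.3900 11.4800 2.0800 3.4800] k=[81 77 44 27 16 7 0 2]
t=16: x=[80.4800 73.2300 46.0800 27.7800 16.2600 7.2600 1.1700 1.7400] k=[85 71 51 25 11 6 0 5]
t=17: x=[83.1800 70.2200 50.2200 26.5600 12.1700 5.8700 1.4300 4.3500] k=[87 65 49 29 13 7 0 4]
t=18: x=[84.1400 65.7800 48.4800 29.5200 14.3000 6.8700 1.4300 3.4800] k=[82 69 43 25 16 10 1 0]
t=19: x=[80.3100 67.3100 44.0400 26.1700 16.3900 9.6100 2.0400 0.1300] k=[85 71 39 23 14 13 4 1]
t=20: x=[83.1800 68.6600 41.0800 23.9100 15.0400 11.9600 4.7800 1.3900] k=[80 69 46 25 15 13 8 3]

0.0370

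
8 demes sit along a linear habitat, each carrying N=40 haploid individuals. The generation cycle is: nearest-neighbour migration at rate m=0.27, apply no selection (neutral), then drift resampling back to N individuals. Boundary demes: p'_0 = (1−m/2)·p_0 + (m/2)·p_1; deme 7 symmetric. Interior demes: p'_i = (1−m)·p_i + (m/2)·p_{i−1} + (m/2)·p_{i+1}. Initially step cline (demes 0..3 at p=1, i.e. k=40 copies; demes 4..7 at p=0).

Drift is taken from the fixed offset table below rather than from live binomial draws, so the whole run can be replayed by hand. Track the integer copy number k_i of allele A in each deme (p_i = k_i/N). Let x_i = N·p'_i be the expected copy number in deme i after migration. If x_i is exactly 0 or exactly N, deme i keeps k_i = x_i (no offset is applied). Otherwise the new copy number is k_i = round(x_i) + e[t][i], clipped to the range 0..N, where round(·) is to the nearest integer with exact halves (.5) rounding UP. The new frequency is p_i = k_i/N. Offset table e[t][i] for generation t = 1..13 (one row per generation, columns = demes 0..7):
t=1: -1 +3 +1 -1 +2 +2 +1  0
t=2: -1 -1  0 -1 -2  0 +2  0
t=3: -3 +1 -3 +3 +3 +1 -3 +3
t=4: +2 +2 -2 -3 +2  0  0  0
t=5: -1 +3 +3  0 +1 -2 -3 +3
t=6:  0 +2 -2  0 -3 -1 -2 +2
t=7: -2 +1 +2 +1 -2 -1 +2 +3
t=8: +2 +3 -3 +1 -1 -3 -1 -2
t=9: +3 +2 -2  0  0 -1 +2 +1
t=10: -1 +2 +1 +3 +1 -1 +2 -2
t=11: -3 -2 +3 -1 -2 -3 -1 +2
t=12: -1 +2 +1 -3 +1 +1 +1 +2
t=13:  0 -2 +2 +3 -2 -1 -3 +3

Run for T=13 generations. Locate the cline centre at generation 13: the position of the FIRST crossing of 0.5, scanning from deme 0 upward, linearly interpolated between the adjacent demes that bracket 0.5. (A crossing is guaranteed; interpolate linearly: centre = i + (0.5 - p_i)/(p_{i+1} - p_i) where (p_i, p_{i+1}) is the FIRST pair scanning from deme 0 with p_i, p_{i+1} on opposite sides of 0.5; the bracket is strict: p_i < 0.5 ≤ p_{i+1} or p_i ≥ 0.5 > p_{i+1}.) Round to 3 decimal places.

3.357

t=0: k=[40 40 40 40 0 0 0 0]
t=1: x=[40.0000 40.0000 40.0000 34.6000 5.4000 0.0000 0.0000 0.0000] k=[40 40 40 34 7 0 0 0]
t=2: x=[40.0000 40.0000 39.1900 31.1650 9.7000 0.9450 0.0000 0.0000] k=[40 40 39 30 8 1 0 0]
t=3: x=[40.0000 39.8650 37.9200 28.2450 10.0250 1.8100 0.1350 0.0000] k=[40 40 35 31 13 3 0 0]
t=4: x=[40.0000 39.3250 35.1350 29.1100 14.0800 3.9450 0.4050 0.0000] k=[40 40 33 26 16 4 0 0]
t=5: x=[40.0000 39.0550 33.0000 25.5950 15.7300 5.0800 0.5400 0.0000] k=[40 40 36 26 17 3 0 0]
t=6: x=[40.0000 39.4600 35.1900 26.1350 16.3250 4.4850 0.4050 0.0000] k=[40 40 33 26 13 3 0 0]
t=7: x=[40.0000 39.0550 33.0000 25.1900 13.4050 3.9450 0.4050 0.0000] k=[40 40 35 26 11 3 2 0]
t=8: x=[40.0000 39.3250 34.4600 25.1900 11.9450 3.9450 1.8650 0.2700] k=[40 40 31 26 11 1 1 0]
t=9: x=[40.0000 38.7850 31.5400 24.6500 11.6750 2.3500 0.8650 0.1350] k=[40 40 30 25 12 1 3 1]
t=10: x=[40.0000 38.6500 30.6750 23.9200 12.2700 2.7550 2.4600 1.2700] k=[40 40 32 27 13 2 4 0]
t=11: x=[40.0000 38.9200 32.4050 25.7850 13.4050 3.7550 3.1900 0.5400] k=[40 37 35 25 11 1 2 3]
t=12: x=[39.5950 37.1350 33.9200 24.4600 11.5400 2.4850 2.0000 2.8650] k=[39 39 35 21 13 3 3 5]
t=13: x=[39.0000 38.4600 33.6500 21.8100 12.7300 4.3500 3.2700 4.7300] k=[39 36 36 25 11 3 0 8]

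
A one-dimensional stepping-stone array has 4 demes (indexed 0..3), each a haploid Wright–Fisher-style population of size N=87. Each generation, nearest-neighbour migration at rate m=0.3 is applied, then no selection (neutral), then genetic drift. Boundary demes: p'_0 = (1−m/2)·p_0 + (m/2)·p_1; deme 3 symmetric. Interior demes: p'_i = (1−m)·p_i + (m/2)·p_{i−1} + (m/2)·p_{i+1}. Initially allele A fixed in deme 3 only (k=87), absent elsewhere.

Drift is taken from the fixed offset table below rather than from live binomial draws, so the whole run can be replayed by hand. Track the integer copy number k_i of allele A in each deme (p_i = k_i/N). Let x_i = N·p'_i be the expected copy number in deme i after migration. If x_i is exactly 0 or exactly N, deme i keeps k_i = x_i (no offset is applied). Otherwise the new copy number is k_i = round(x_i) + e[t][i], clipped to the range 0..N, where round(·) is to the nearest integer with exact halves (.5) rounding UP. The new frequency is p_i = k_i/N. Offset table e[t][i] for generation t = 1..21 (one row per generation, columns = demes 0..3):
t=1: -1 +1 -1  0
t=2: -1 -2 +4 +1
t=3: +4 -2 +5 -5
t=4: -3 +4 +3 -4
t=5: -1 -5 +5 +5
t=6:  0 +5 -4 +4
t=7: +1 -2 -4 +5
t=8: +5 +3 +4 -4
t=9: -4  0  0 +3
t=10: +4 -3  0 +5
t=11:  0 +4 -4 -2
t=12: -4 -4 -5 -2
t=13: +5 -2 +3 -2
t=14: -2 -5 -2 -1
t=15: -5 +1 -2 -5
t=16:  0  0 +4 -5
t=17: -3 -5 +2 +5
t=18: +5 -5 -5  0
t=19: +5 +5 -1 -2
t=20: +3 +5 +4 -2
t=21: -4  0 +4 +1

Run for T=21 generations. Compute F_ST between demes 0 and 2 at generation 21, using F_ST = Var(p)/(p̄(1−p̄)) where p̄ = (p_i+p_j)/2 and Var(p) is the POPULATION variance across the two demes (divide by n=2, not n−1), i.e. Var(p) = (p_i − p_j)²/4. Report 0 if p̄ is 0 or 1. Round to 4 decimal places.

0.0203

t=0: k=[0 0 0 87]
t=1: x=[0.0000 0.0000 13.0500 73.9500] k=[0 0 12 74]
t=2: x=[0.0000 1.8000 19.5000 64.7000] k=[0 0 24 66]
t=3: x=[0.0000 3.6000 26.7000 59.7000] k=[0 2 32 55]
t=4: x=[0.3000 6.2000 30.9500 51.5500] k=[0 10 34 48]
t=5: x=[1.5000 12.1000 32.5000 45.9000] k=[1 7 38 51]
t=6: x=[1.9000 10.7500 35.3000 49.0500] k=[2 16 31 53]
t=7: x=[4.1000 16.1500 32.0500 49.7000] k=[5 14 28 55]
t=8: x=[6.3500 14.7500 29.9500 50.9500] k=[11 18 34 47]
t=9: x=[12.0500 19.3500 33.5500 45.0500] k=[8 19 34 48]
t=10: x=[9.6500 19.6000 33.8500 45.9000] k=[14 17 34 51]
t=11: x=[14.4500 19.1000 34.0000 48.4500] k=[14 23 30 46]
t=12: x=[15.3500 22.7000 31.3500 43.6000] k=[11 19 26 42]
t=13: x=[12.2000 18.8500 27.3500 39.6000] k=[17 17 30 38]
t=14: x=[17.0000 18.9500 29.2500 36.8000] k=[15 14 27 36]
t=15: x=[14.8500 16.1000 26.4000 34.6500] k=[10 17 24 30]
t=16: x=[11.0500 17.0000 23.8500 29.1000] k=[11 17 28 24]
t=17: x=[11.9000 17.7500 25.7500 24.6000] k=[9 13 28 30]
t=18: x=[9.6000 14.6500 26.0500 29.7000] k=[15 10 21 30]
t=19: x=[14.2500 12.4000 20.7000 28.6500] k=[19 17 20 27]
t=20: x=[18.7000 17.7500 20.6000 25.9500] k=[22 23 25 24]
t=21: x=[22.1500 23.1500 24.5500 24.1500] k=[18 23 29 25]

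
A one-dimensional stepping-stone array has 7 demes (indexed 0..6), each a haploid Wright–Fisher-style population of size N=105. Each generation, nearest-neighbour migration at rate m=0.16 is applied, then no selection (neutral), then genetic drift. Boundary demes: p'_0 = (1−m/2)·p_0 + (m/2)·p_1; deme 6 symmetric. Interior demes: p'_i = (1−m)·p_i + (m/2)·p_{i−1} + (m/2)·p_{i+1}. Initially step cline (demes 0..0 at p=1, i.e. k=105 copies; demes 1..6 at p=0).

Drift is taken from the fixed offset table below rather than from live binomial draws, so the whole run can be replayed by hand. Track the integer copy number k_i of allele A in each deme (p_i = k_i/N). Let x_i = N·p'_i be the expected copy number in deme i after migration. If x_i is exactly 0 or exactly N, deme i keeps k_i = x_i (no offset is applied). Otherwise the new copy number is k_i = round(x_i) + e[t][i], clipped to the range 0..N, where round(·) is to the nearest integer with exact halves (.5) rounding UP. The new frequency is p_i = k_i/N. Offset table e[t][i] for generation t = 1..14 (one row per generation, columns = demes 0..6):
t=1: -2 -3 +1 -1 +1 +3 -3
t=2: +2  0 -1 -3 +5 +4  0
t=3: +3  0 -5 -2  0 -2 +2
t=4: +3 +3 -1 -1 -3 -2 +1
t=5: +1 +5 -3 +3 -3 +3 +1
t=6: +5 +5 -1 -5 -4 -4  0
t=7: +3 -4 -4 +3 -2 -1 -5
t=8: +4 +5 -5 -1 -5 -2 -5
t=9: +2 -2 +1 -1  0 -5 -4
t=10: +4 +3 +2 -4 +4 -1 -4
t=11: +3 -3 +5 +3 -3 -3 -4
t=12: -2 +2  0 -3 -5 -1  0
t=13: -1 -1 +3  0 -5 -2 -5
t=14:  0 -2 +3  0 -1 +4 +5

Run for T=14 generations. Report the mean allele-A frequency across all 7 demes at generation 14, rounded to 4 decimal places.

0.1905

t=0: k=[105 0 0 0 0 0 0]
t=1: x=[96.6000 8.4000 0.0000 0.0000 0.0000 0.0000 0.0000] k=[95 5 0 0 0 0 0]
t=2: x=[87.8000 11.8000 0.4000 0.0000 0.0000 0.0000 0.0000] k=[90 12 0 0 0 0 0]
t=3: x=[83.7600 17.2800 0.9600 0.0000 0.0000 0.0000 0.0000] k=[87 17 0 0 0 0 0]
t=4: x=[81.4000 21.2400 1.3600 0.0000 0.0000 0.0000 0.0000] k=[84 24 0 0 0 0 0]
t=5: x=[79.2000 26.8800 1.9200 0.0000 0.0000 0.0000 0.0000] k=[80 32 0 0 0 0 0]
t=6: x=[76.1600 33.2800 2.5600 0.0000 0.0000 0.0000 0.0000] k=[81 38 2 0 0 0 0]
t=7: x=[77.5600 38.5600 4.7200 0.1600 0.0000 0.0000 0.0000] k=[81 35 1 3 0 0 0]
t=8: x=[77.3200 35.9600 3.8800 2.6000 0.2400 0.0000 0.0000] k=[81 41 0 2 0 0 0]
t=9: x=[77.8000 40.9200 3.4400 1.6800 0.1600 0.0000 0.0000] k=[80 39 4 1 0 0 0]
t=10: x=[76.7200 39.4800 6.5600 1.1600 0.0800 0.0000 0.0000] k=[81 42 9 0 4 0 0]
t=11: x=[77.8800 42.4800 10.9200 1.0400 3.3600 0.3200 0.0000] k=[81 39 16 4 0 0 0]
t=12: x=[77.6400 40.5200 16.8800 4.6400 0.3200 0.0000 0.0000] k=[76 43 17 2 0 0 0]
t=13: x=[73.3600 43.5600 17.8800 3.0400 0.1600 0.0000 0.0000] k=[72 43 21 3 0 0 0]
t=14: x=[69.6800 43.5600 21.3200 4.2000 0.2400 0.0000 0.0000] k=[70 42 24 4 0 0 0]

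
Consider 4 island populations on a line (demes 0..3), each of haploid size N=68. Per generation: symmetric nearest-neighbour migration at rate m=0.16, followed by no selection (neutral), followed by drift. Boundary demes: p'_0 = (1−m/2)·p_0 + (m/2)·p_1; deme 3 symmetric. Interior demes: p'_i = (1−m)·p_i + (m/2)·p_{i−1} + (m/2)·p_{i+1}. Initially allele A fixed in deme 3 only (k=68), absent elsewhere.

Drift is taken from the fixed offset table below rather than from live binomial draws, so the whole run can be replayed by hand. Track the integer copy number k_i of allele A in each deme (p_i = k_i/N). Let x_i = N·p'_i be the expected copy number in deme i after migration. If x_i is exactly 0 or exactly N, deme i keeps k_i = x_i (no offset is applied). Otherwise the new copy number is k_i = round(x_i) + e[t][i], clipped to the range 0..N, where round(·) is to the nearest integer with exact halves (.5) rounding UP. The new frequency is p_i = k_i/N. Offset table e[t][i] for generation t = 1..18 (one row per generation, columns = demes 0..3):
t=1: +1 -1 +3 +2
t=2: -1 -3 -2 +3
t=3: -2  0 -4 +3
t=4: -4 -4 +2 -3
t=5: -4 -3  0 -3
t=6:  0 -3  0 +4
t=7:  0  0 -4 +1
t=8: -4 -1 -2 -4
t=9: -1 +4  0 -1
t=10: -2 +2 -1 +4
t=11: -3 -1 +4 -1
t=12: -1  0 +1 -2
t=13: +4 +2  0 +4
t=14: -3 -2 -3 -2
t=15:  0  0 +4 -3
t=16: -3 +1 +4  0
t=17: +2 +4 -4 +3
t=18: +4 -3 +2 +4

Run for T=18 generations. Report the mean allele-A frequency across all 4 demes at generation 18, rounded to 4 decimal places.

t=0: k=[0 0 0 68]
t=1: x=[0.0000 0.0000 5.4400 62.5600] k=[0 0 8 65]
t=2: x=[0.0000 0.6400 11.9200 60.4400] k=[0 0 10 63]
t=3: x=[0.0000 0.8000 13.4400 58.7600] k=[0 1 9 62]
t=4: x=[0.0800 1.5600 12.6000 57.7600] k=[0 0 15 55]
t=5: x=[0.0000 1.2000 17.0000 51.8000] k=[0 0 17 49]
t=6: x=[0.0000 1.3600 18.2000 46.4400] k=[0 0 18 50]
t=7: x=[0.0000 1.4400 19.1200 47.4400] k=[0 1 15 48]
t=8: x=[0.0800 2.0400 16.5200 45.3600] k=[0 1 15 41]
t=9: x=[0.0800 2.0400 15.9600 38.9200] k=[0 6 16 38]
t=10: x=[0.4800 6.3200 16.9600 36.2400] k=[0 8 16 40]
t=11: x=[0.6400 8.0000 17.2800 38.0800] k=[0 7 21 37]
t=12: x=[0.5600 7.5600 21.1600 35.7200] k=[0 8 22 34]
t=13: x=[0.6400 8.4800 21.8400 33.0400] k=[5 10 22 37]
t=14: x=[5.4000 10.5600 22.2400 35.8000] k=[2 9 19 34]
t=15: x=[2.5600 9.2400 19.4000 32.8000] k=[3 9 23 30]
t=16: x=[3.4800 9.6400 22.4400 29.4400] k=[0 11 26 29]
t=17: x=[0.8800 11.3200 25.0400 28.7600] k=[3 15 21 32]
t=18: x=[3.9600 14.5200 21.4000 31.1200] k=[8 12 23 35]

0.2868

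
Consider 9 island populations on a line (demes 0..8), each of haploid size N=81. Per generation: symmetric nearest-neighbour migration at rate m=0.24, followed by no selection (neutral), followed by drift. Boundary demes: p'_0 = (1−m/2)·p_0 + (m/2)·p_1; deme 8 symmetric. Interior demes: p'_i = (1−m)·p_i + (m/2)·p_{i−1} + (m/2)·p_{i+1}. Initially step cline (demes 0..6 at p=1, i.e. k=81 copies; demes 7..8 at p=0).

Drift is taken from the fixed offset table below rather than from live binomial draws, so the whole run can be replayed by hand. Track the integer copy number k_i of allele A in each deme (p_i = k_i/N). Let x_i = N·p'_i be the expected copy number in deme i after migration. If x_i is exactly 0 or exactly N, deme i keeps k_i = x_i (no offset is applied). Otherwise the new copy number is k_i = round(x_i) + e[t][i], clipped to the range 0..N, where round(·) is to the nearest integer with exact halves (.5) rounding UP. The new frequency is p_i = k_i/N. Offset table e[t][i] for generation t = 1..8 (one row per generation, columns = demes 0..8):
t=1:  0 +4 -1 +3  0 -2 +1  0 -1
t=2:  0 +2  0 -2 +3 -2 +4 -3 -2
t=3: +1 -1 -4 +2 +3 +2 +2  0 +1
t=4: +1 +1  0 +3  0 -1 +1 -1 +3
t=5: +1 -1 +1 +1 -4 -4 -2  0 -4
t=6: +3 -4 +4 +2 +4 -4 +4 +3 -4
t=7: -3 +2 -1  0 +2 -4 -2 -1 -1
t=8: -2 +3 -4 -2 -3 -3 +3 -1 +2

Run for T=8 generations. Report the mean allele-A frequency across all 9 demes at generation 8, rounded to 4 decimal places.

t=0: k=[81 81 81 81 81 81 81 0 0]
t=1: x=[81.0000 81.0000 81.0000 81.0000 81.0000 81.0000 71.2800 9.7200 0.0000] k=[81 81 81 81 81 81 72 10 0]
t=2: x=[81.0000 81.0000 81.0000 81.0000 81.0000 79.9200 65.6400 16.2400 1.2000] k=[81 81 81 81 81 78 70 13 0]
t=3: x=[81.0000 81.0000 81.0000 81.0000 80.6400 77.4000 64.1200 18.2800 1.5600] k=[81 81 81 81 81 79 66 18 3]
t=4: x=[81.0000 81.0000 81.0000 81.0000 80.7600 77.6800 61.8000 21.9600 4.8000] k=[81 81 81 81 81 77 63 21 8]
t=5: x=[81.0000 81.0000 81.0000 81.0000 80.5200 75.8000 59.6400 24.4800 9.5600] k=[81 81 81 81 77 72 58 24 6]
t=6: x=[81.0000 81.0000 81.0000 80.5200 76.8800 70.9200 55.6000 25.9200 8.1600] k=[81 81 81 81 81 67 60 29 4]
t=7: x=[81.0000 81.0000 81.0000 81.0000 79.3200 67.8400 57.1200 29.7200 7.0000] k=[81 81 81 81 81 64 55 29 6]
t=8: x=[81.0000 81.0000 81.0000 81.0000 78.9600 64.9600 52.9600 29.3600 8.7600] k=[81 81 81 81 76 62 56 28 11]

0.7641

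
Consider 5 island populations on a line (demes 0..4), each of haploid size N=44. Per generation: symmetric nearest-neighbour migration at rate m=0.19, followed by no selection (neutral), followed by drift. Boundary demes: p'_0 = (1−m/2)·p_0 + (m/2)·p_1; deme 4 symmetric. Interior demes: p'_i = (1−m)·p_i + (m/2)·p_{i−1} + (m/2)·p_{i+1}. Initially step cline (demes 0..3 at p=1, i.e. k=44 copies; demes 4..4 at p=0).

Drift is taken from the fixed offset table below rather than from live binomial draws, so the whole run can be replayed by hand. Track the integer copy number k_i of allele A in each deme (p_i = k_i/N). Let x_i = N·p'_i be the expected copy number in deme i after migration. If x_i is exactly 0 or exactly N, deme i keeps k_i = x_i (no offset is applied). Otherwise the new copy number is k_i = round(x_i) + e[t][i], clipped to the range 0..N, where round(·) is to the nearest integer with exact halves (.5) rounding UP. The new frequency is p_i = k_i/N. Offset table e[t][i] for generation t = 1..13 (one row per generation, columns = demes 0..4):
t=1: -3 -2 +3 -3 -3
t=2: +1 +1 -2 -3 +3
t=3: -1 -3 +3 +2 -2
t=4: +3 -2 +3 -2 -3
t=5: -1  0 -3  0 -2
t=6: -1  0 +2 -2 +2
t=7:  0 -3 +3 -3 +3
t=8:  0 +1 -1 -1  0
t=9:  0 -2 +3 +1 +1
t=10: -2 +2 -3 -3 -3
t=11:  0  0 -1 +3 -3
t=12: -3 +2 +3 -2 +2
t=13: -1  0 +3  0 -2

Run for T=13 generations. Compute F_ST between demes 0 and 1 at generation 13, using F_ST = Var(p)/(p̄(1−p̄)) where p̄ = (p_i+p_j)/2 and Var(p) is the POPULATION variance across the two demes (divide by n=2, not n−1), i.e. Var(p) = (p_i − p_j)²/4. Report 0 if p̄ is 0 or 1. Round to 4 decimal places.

t=0: k=[44 44 44 44 0]
t=1: x=[44.0000 44.0000 44.0000 39.8200 4.1800] k=[44 44 44 37 1]
t=2: x=[44.0000 44.0000 43.3350 34.2450 4.4200] k=[44 44 41 31 7]
t=3: x=[44.0000 43.7150 40.3350 29.6700 9.2800] k=[44 41 43 32 7]
t=4: x=[43.7150 41.4750 41.7650 30.6700 9.3750] k=[44 39 44 29 6]
t=5: x=[43.5250 39.9500 42.1000 28.2400 8.1850] k=[43 40 39 28 6]
t=6: x=[42.7150 40.1900 38.0500 26.9550 8.0900] k=[42 40 40 25 10]
t=7: x=[41.8100 40.1900 38.5750 25.0000 11.4250] k=[42 37 42 22 14]
t=8: x=[41.5250 37.9500 39.6250 23.1400 14.7600] k=[42 39 39 22 15]
t=9: x=[41.7150 39.2850 37.3850 22.9500 15.6650] k=[42 37 40 24 17]
t=10: x=[41.5250 37.7600 38.1950 24.8550 17.6650] k=[40 40 35 22 15]
t=11: x=[40.0000 39.5250 34.2400 22.5700 15.6650] k=[40 40 33 26 13]
t=12: x=[40.0000 39.3350 33.0000 25.4300 14.2350] k=[37 41 36 23 16]
t=13: x=[37.3800 40.1450 35.2400 23.5700 16.6650] k=[36 40 38 24 15]

0.0175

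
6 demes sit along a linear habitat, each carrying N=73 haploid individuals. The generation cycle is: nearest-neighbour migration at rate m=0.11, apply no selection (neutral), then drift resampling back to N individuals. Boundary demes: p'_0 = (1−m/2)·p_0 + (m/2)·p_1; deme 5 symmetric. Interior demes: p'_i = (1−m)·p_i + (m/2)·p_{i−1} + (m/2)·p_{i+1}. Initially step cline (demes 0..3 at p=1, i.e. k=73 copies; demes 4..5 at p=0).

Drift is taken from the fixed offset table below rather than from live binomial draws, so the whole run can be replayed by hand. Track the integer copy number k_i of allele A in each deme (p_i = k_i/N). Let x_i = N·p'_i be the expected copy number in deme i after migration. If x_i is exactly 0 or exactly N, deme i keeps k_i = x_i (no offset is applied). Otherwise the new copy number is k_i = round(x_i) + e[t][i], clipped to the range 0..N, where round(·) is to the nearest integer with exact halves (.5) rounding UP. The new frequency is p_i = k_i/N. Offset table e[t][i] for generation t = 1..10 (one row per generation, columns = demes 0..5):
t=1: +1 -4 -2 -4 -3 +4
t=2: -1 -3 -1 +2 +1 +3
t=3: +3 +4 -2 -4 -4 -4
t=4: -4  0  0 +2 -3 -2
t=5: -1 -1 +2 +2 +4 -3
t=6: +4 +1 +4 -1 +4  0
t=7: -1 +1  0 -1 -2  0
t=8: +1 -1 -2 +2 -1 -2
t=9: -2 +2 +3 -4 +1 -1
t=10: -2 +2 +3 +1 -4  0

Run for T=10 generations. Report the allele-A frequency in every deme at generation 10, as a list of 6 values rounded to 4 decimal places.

[0.9452, 1.0000, 1.0000, 0.6712, 0.2055, 0.0274]

t=0: k=[73 73 73 73 0 0]
t=1: x=[73.0000 73.0000 73.0000 68.9850 4.0150 0.0000] k=[73 73 73 65 1 0]
t=2: x=[73.0000 73.0000 72.5600 61.9200 4.4650 0.0550] k=[73 73 72 64 5 3]
t=3: x=[73.0000 72.9450 71.6150 61.1950 8.1350 3.1100] k=[73 73 70 57 4 0]
t=4: x=[73.0000 72.8350 69.4500 54.8000 6.6950 0.2200] k=[73 73 69 57 4 0]
t=5: x=[73.0000 72.7800 68.5600 54.7450 6.6950 0.2200] k=[73 72 71 57 11 0]
t=6: x=[72.9450 72.0000 70.2850 55.2400 12.9250 0.6050] k=[73 73 73 54 17 1]
t=7: x=[73.0000 73.0000 71.9550 53.0100 18.1550 1.8800] k=[73 73 72 52 16 2]
t=8: x=[73.0000 72.9450 70.9550 51.1200 17.2100 2.7700] k=[73 72 69 53 16 1]
t=9: x=[72.9450 71.8900 68.2850 51.8450 17.2100 1.8250] k=[71 73 71 48 18 1]
t=10: x=[71.1100 72.7800 69.8450 47.6150 18.7150 1.9350] k=[69 73 73 49 15 2]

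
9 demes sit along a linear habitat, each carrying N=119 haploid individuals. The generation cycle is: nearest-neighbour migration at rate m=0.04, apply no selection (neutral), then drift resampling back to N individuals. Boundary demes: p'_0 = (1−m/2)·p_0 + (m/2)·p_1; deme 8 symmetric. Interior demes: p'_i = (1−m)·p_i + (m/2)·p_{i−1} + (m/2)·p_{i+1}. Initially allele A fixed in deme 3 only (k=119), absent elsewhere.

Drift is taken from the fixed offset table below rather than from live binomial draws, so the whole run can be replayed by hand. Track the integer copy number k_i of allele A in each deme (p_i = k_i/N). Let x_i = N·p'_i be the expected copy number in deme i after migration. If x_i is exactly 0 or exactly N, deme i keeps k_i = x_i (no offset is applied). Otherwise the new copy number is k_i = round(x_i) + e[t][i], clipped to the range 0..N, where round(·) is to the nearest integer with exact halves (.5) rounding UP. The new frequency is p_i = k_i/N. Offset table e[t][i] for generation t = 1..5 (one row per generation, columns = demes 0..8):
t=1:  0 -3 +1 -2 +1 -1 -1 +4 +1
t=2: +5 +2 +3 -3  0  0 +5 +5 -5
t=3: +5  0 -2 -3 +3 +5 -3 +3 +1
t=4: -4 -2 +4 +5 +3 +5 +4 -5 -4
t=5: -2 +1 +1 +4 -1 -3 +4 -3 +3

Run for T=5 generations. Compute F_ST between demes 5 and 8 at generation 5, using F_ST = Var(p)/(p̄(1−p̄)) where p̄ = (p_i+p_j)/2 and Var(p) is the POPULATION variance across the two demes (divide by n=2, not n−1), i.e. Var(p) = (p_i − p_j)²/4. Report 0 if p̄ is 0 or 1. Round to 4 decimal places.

0.0303

t=0: k=[0 0 0 119 0 0 0 0 0]
t=1: x=[0.0000 0.0000 2.3800 114.2400 2.3800 0.0000 0.0000 0.0000 0.0000] k=[0 0 3 112 3 0 0 0 0]
t=2: x=[0.0000 0.0600 5.1200 107.6400 5.1200 0.0600 0.0000 0.0000 0.0000] k=[0 2 8 105 5 0 0 0 0]
t=3: x=[0.0400 2.0800 9.8200 101.0600 6.9000 0.1000 0.0000 0.0000 0.0000] k=[5 2 8 98 10 5 0 0 0]
t=4: x=[4.9400 2.1800 9.6800 94.4400 11.6600 5.0000 0.1000 0.0000 0.0000] k=[1 0 14 99 15 10 4 0 0]
t=5: x=[0.9800 0.3000 15.4200 95.6200 16.5800 9.9800 4.0400 0.0800 0.0000] k=[0 1 16 100 16 7 8 0 0]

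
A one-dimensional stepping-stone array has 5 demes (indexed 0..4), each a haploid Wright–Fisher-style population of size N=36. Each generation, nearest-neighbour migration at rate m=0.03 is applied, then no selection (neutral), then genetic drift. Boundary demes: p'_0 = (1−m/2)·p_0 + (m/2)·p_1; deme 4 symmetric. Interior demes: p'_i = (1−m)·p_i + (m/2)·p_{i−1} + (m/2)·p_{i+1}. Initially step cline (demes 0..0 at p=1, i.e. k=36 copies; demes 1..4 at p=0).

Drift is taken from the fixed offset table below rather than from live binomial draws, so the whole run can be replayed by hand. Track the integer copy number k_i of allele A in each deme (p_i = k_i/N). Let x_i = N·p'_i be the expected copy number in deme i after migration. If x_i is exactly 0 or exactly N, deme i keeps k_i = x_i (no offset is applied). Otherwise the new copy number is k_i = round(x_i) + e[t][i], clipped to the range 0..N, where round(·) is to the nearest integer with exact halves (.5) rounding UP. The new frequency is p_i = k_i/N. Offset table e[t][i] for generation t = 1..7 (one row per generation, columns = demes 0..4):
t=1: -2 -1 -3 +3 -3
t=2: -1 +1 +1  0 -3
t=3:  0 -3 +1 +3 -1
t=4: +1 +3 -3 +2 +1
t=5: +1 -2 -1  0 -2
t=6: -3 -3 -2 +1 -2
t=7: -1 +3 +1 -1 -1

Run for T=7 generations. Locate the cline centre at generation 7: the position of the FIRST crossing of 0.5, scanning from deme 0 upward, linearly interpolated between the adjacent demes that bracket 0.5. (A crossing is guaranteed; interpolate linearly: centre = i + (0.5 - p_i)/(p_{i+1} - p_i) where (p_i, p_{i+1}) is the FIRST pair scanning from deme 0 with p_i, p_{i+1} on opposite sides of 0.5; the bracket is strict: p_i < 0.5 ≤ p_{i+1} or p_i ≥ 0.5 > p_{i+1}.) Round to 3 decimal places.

0.444

t=0: k=[36 0 0 0 0]
t=1: x=[35.4600 0.5400 0.0000 0.0000 0.0000] k=[33 0 0 0 0]
t=2: x=[32.5050 0.4950 0.0000 0.0000 0.0000] k=[32 1 0 0 0]
t=3: x=[31.5350 1.4500 0.0150 0.0000 0.0000] k=[32 0 1 0 0]
t=4: x=[31.5200 0.4950 0.9700 0.0150 0.0000] k=[33 3 0 2 0]
t=5: x=[32.5500 3.4050 0.0750 1.9400 0.0300] k=[34 1 0 2 0]
t=6: x=[33.5050 1.4800 0.0450 1.9400 0.0300] k=[31 0 0 3 0]
t=7: x=[30.5350 0.4650 0.0450 2.9100 0.0450] k=[30 3 1 2 0]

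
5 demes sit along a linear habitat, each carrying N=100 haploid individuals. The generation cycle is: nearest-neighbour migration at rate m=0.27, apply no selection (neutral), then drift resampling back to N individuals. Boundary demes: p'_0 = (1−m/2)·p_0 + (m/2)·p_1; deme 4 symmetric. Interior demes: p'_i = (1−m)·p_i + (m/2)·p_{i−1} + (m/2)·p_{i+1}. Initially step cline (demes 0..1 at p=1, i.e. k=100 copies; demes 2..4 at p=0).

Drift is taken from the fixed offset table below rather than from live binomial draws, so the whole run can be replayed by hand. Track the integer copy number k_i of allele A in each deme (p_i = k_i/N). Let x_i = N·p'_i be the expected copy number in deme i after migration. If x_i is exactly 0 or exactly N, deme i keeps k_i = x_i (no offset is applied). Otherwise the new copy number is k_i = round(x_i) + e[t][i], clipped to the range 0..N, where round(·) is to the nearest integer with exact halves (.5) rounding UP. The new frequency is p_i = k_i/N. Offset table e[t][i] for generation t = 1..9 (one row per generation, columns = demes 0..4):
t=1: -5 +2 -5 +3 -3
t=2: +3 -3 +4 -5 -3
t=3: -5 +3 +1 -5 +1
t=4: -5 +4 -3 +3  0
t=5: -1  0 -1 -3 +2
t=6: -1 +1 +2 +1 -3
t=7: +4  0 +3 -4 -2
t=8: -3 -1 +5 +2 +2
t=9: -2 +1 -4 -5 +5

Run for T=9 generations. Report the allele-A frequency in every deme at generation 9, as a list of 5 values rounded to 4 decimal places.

t=0: k=[100 100 0 0 0]
t=1: x=[100.0000 86.5000 13.5000 0.0000 0.0000] k=[100 89 9 0 0]
t=2: x=[98.5150 79.6850 18.5850 1.2150 0.0000] k=[100 77 23 0 0]
t=3: x=[96.8950 72.8150 27.1850 3.1050 0.0000] k=[92 76 28 0 0]
t=4: x=[89.8400 71.6800 30.7000 3.7800 0.0000] k=[85 76 28 7 0]
t=5: x=[83.7850 70.7350 31.6450 8.8900 0.9450] k=[83 71 31 6 3]
t=6: x=[81.3800 67.2200 33.0250 8.9700 3.4050] k=[80 68 35 10 0]
t=7: x=[78.3800 65.1650 36.0800 12.0250 1.3500] k=[82 65 39 8 0]
t=8: x=[79.7050 63.7850 38.3250 11.1050 1.0800] k=[77 63 43 13 3]
t=9: x=[75.1100 62.1900 41.6500 15.7000 4.3500] k=[73 63 38 11 9]

[0.7300, 0.6300, 0.3800, 0.1100, 0.0900]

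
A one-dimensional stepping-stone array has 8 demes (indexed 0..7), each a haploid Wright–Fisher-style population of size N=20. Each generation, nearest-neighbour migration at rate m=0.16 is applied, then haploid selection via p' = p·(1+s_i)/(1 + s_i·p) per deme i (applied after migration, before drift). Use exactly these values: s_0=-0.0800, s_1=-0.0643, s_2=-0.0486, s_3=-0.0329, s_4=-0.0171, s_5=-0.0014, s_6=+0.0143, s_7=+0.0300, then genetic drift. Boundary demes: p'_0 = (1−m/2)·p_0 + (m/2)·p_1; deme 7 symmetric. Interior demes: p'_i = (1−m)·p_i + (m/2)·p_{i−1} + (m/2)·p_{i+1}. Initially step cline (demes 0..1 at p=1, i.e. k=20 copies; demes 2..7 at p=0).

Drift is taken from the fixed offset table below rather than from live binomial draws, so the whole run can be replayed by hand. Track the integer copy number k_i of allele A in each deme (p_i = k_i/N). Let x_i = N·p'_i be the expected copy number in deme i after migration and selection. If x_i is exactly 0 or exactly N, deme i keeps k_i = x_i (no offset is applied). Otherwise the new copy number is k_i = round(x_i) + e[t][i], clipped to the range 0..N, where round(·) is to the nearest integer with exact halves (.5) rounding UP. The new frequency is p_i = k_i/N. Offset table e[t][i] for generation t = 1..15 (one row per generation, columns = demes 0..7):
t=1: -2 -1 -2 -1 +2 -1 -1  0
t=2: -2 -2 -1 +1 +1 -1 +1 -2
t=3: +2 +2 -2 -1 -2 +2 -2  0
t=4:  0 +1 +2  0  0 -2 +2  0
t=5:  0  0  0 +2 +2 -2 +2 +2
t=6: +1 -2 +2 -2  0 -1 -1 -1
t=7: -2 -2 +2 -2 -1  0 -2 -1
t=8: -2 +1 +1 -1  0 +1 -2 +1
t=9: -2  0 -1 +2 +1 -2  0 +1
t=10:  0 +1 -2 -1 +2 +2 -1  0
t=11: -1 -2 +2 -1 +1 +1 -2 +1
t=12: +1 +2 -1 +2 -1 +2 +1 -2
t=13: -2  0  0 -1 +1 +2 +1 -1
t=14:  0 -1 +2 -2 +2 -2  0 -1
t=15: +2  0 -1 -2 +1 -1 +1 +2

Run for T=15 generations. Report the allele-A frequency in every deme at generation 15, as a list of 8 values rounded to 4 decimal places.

[0.4500, 0.3000, 0.2000, 0.0000, 0.2500, 0.1000, 0.1500, 0.1000]

t=0: k=[20 20 0 0 0 0 0 0]
t=1: x=[20.0000 18.2994 1.5282 0.0000 0.0000 0.0000 0.0000 0.0000] k=[20 17 0 0 0 0 0 0]
t=2: x=[19.7394 15.6583 1.2982 0.0000 0.0000 0.0000 0.0000 0.0000] k=[18 14 0 0 0 0 0 0]
t=3: x=[17.5034 12.8986 1.0685 0.0000 0.0000 0.0000 0.0000 0.0000] k=[20 15 0 0 0 0 0 0]
t=4: x=[19.5660 13.9225 1.1450 0.0000 0.0000 0.0000 0.0000 0.0000] k=[20 15 3 0 0 0 0 0]
t=5: x=[19.5660 14.1693 3.5715 0.2322 0.0000 0.0000 0.0000 0.0000] k=[20 14 4 2 0 0 0 0]
t=6: x=[19.4793 13.3893 4.4648 1.9406 0.1573 0.0000 0.0000 0.0000] k=[20 11 6 0 0 0 0 0]
t=7: x=[19.2198 10.9922 5.7145 0.4646 0.0000 0.0000 0.0000 0.0000] k=[17 9 8 0 0 0 0 0]
t=8: x=[16.1051 9.2289 7.2087 0.6196 0.0000 0.0000 0.0000 0.0000] k=[14 10 8 0 0 0 0 0]
t=9: x=[13.3142 9.8277 7.2877 0.6196 0.0000 0.0000 0.0000 0.0000] k=[11 10 6 3 0 0 0 0]
t=10: x=[10.5053 9.4283 5.8713 2.9157 0.2359 0.0000 0.0000 0.0000] k=[11 10 4 2 2 0 0 0]
t=11: x=[10.5053 9.2688 4.1537 2.0964 1.8114 0.1598 0.0000 0.0000] k=[10 7 6 1 3 1 0 0]
t=12: x=[9.3440 6.8575 5.4796 1.5126 2.6402 1.0786 0.0811 0.0000] k=[10 9 4 4 2 3 1 0]
t=13: x=[9.5035 8.3550 4.2314 3.7373 2.2059 2.7567 1.0946 0.0824] k=[8 8 4 3 3 5 2 0]
t=14: x=[7.6033 7.3681 4.0759 2.9938 3.1144 4.5950 2.1066 0.1648] k=[8 6 6 1 5 3 2 0]
t=15: x=[7.4463 5.8804 5.4013 1.6681 4.4599 3.0764 1.9448 0.1648] k=[9 6 4 0 5 2 3 2]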